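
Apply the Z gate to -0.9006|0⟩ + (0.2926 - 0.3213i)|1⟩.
-0.9006|0⟩ + (-0.2926 + 0.3213i)|1⟩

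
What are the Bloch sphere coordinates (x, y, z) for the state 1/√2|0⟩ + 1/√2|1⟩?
(1, 0, 0)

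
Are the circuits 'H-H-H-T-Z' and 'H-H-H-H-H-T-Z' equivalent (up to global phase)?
Yes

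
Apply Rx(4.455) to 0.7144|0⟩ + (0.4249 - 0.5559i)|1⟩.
(-0.8764 - 0.3365i)|0⟩ + (-0.2594 - 0.2264i)|1⟩

Rx(4.455) = [[cos(θ/2), −i·sin(θ/2)], [−i·sin(θ/2), cos(θ/2)]]; θ = 4.455, cos(θ/2) ≈ -0.610509, sin(θ/2) ≈ 0.792009.
With a = amp(|0⟩) = 0.7144 and b = amp(|1⟩) = (0.4249 - 0.5559i):
new amp(|0⟩) = (-0.610509)·a + (-0.792009i)·b = (-0.8764 - 0.3365i)
new amp(|1⟩) = (-0.792009i)·a + (-0.610509)·b = (-0.2594 - 0.2264i)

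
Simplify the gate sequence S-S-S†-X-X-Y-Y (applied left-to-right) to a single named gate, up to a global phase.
S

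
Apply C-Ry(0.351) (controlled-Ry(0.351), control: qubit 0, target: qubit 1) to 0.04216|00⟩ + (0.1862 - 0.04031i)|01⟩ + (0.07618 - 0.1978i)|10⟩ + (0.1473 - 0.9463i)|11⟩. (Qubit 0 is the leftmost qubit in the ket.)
0.04216|00⟩ + (0.1862 - 0.04031i)|01⟩ + (0.04929 - 0.02954i)|10⟩ + (0.1583 - 0.9663i)|11⟩

C-Ry(0.351) leaves the control-|0⟩ kets |00⟩, |01⟩ unchanged and applies Ry(0.351) to qubit 1 on the control-|1⟩ pair (|10⟩, |11⟩).
Ry(0.351) = [[cos(θ/2), −sin(θ/2)], [sin(θ/2), cos(θ/2)]]; θ = 0.351, cos(θ/2) ≈ 0.984639, sin(θ/2) ≈ 0.1746.
With a = amp(|10⟩) = (0.07618 - 0.1978i) and b = amp(|11⟩) = (0.1473 - 0.9463i):
new amp(|10⟩) = (0.984639)·a + (-0.1746)·b = (0.04929 - 0.02954i)
new amp(|11⟩) = (0.1746)·a + (0.984639)·b = (0.1583 - 0.9663i)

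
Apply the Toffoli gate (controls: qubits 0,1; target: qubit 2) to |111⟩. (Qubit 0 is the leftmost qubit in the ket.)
|110⟩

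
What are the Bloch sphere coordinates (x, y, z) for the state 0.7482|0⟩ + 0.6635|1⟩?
(0.9929, 0, 0.1196)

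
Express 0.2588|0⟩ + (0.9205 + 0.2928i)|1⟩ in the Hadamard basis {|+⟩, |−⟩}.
(0.8339 + 0.207i)|+⟩ + (-0.4679 - 0.207i)|−⟩

With |ψ⟩ = α|0⟩ + β|1⟩, the Hadamard-basis coefficients are ⟨+|ψ⟩ = (α + β)/√2 and ⟨−|ψ⟩ = (α − β)/√2.
Here α = 0.2588, β = (0.9205 + 0.2928i): (α + β)/√2 = (0.8339 + 0.207i), (α − β)/√2 = (-0.4679 - 0.207i).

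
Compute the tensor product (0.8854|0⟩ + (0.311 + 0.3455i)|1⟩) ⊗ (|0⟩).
0.8854|00⟩ + (0.311 + 0.3455i)|10⟩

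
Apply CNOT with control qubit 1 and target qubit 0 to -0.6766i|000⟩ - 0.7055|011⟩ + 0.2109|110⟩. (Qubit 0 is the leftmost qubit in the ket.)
-0.6766i|000⟩ + 0.2109|010⟩ - 0.7055|111⟩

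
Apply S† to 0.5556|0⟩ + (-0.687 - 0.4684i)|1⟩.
0.5556|0⟩ + (-0.4684 + 0.687i)|1⟩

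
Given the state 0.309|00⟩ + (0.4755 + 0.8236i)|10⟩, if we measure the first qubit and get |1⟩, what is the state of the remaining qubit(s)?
(0.5 + 0.866i)|0⟩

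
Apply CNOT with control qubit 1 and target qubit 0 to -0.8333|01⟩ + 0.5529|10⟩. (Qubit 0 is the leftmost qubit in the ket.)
0.5529|10⟩ - 0.8333|11⟩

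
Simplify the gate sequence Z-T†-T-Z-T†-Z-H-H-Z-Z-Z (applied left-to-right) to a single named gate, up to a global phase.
T†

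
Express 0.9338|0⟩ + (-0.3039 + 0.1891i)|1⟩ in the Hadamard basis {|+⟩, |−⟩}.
(0.4454 + 0.1337i)|+⟩ + (0.8752 - 0.1337i)|−⟩

With |ψ⟩ = α|0⟩ + β|1⟩, the Hadamard-basis coefficients are ⟨+|ψ⟩ = (α + β)/√2 and ⟨−|ψ⟩ = (α − β)/√2.
Here α = 0.9338, β = (-0.3039 + 0.1891i): (α + β)/√2 = (0.4454 + 0.1337i), (α − β)/√2 = (0.8752 - 0.1337i).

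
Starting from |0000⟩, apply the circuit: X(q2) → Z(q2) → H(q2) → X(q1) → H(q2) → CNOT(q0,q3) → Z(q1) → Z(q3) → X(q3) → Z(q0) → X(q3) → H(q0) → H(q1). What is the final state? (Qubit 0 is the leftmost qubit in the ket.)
1/2|0010⟩ - 1/2|0110⟩ + 1/2|1010⟩ - 1/2|1110⟩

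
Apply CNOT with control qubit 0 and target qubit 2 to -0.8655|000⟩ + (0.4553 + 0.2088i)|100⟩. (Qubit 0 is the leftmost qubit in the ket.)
-0.8655|000⟩ + (0.4553 + 0.2088i)|101⟩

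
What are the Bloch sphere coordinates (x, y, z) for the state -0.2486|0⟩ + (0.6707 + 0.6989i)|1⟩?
(-0.3335, -0.3475, -0.8765)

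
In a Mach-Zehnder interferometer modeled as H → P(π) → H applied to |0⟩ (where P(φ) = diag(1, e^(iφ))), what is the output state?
|1⟩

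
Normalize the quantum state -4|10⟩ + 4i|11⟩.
-1/√2|10⟩ + (1/√2)i|11⟩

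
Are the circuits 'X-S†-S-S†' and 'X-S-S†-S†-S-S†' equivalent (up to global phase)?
Yes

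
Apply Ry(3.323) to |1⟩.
-0.9959|0⟩ - 0.09058|1⟩

Ry(3.323) = [[cos(θ/2), −sin(θ/2)], [sin(θ/2), cos(θ/2)]]; θ = 3.323, cos(θ/2) ≈ -0.0905794, sin(θ/2) ≈ 0.995889.
With a = amp(|0⟩) = 0 and b = amp(|1⟩) = 1:
new amp(|0⟩) = (-0.0905794)·a + (-0.995889)·b = -0.9959
new amp(|1⟩) = (0.995889)·a + (-0.0905794)·b = -0.09058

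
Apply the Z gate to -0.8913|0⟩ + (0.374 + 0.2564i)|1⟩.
-0.8913|0⟩ + (-0.374 - 0.2564i)|1⟩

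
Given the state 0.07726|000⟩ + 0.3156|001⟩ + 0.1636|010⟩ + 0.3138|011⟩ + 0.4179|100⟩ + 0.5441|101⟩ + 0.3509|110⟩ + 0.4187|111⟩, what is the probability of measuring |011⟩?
0.09847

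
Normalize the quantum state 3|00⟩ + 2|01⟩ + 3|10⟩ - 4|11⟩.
0.4867|00⟩ + 0.3244|01⟩ + 0.4867|10⟩ - 0.6489|11⟩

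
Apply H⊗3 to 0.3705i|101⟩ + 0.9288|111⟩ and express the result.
(0.3284 + 0.131i)|000⟩ + (-0.3284 - 0.131i)|001⟩ + (-0.3284 + 0.131i)|010⟩ + (0.3284 - 0.131i)|011⟩ + (-0.3284 - 0.131i)|100⟩ + (0.3284 + 0.131i)|101⟩ + (0.3284 - 0.131i)|110⟩ + (-0.3284 + 0.131i)|111⟩

H⊗3 gives amp(|y⟩) = (1/2√2) Σ_x (−1)^(x·y) amp(|x⟩), where x·y is the number of positions in which both x and y have a 1.
|000⟩: (0.3705i + 0.9288)/(2√2) = (0.3284 + 0.131i)
|001⟩: (-0.3705i - 0.9288)/(2√2) = (-0.3284 - 0.131i)
|010⟩: (0.3705i - 0.9288)/(2√2) = (-0.3284 + 0.131i)
|011⟩: (-0.3705i + 0.9288)/(2√2) = (0.3284 - 0.131i)
|100⟩: (-0.3705i - 0.9288)/(2√2) = (-0.3284 - 0.131i)
|101⟩: (0.3705i + 0.9288)/(2√2) = (0.3284 + 0.131i)
|110⟩: (-0.3705i + 0.9288)/(2√2) = (0.3284 - 0.131i)
|111⟩: (0.3705i - 0.9288)/(2√2) = (-0.3284 + 0.131i)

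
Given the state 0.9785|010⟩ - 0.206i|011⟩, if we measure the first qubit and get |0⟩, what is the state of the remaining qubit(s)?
0.9785|10⟩ - 0.206i|11⟩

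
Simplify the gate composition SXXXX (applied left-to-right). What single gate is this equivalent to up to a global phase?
S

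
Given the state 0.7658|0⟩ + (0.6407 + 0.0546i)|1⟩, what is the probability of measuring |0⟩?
0.5864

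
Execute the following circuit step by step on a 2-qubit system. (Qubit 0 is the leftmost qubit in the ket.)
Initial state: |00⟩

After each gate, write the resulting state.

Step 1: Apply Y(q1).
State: i|01⟩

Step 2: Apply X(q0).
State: i|11⟩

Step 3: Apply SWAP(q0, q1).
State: i|11⟩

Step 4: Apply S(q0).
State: -|11⟩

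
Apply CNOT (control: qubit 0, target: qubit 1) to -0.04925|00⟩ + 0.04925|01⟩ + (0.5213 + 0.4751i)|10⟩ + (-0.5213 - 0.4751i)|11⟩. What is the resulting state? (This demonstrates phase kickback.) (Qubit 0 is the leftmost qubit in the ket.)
-0.04925|00⟩ + 0.04925|01⟩ + (-0.5213 - 0.4751i)|10⟩ + (0.5213 + 0.4751i)|11⟩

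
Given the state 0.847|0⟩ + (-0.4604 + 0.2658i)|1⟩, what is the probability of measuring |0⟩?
0.7174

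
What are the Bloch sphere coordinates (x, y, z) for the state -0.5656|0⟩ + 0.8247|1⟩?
(-0.9329, 0, -0.3602)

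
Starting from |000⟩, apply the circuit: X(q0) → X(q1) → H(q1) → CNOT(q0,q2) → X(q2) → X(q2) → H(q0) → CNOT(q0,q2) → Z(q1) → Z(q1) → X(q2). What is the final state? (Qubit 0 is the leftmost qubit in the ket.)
1/2|000⟩ - 1/2|010⟩ - 1/2|101⟩ + 1/2|111⟩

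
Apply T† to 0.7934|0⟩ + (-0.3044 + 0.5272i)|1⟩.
0.7934|0⟩ + (0.1575 + 0.588i)|1⟩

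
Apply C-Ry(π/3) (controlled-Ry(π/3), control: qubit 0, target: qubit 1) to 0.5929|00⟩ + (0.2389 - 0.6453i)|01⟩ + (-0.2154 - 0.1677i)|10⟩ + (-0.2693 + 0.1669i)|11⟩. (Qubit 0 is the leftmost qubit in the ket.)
0.5929|00⟩ + (0.2389 - 0.6453i)|01⟩ + (-0.05189 - 0.2287i)|10⟩ + (-0.3409 + 0.06069i)|11⟩

C-Ry(π/3) leaves the control-|0⟩ kets |00⟩, |01⟩ unchanged and applies Ry(π/3) to qubit 1 on the control-|1⟩ pair (|10⟩, |11⟩).
Ry(π/3) = [[cos(θ/2), −sin(θ/2)], [sin(θ/2), cos(θ/2)]]; θ = π/3, cos(θ/2) ≈ 0.866025, sin(θ/2) ≈ 0.5.
With a = amp(|10⟩) = (-0.2154 - 0.1677i) and b = amp(|11⟩) = (-0.2693 + 0.1669i):
new amp(|10⟩) = (0.866025)·a + (-0.5)·b = (-0.05189 - 0.2287i)
new amp(|11⟩) = (0.5)·a + (0.866025)·b = (-0.3409 + 0.06069i)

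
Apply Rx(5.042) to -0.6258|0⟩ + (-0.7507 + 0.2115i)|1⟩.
(0.6321 + 0.4365i)|0⟩ + (0.6107 + 0.1919i)|1⟩

Rx(5.042) = [[cos(θ/2), −i·sin(θ/2)], [−i·sin(θ/2), cos(θ/2)]]; θ = 5.042, cos(θ/2) ≈ -0.813534, sin(θ/2) ≈ 0.581517.
With a = amp(|0⟩) = -0.6258 and b = amp(|1⟩) = (-0.7507 + 0.2115i):
new amp(|0⟩) = (-0.813534)·a + (-0.581517i)·b = (0.6321 + 0.4365i)
new amp(|1⟩) = (-0.581517i)·a + (-0.813534)·b = (0.6107 + 0.1919i)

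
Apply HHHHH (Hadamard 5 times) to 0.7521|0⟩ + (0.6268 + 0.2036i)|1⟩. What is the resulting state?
(0.975 + 0.144i)|0⟩ + (0.0886 - 0.144i)|1⟩

H² = I, so H^5 = H: a single Hadamard. With (a, b) = (0.7521, (0.6268 + 0.2036i)), H gives ((a + b)/√2, (a − b)/√2) = ((0.975 + 0.144i), (0.0886 - 0.144i)).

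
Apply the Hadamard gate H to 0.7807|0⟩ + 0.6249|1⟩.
0.9939|0⟩ + 0.1102|1⟩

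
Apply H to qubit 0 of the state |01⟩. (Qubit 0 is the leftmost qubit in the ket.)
1/√2|01⟩ + 1/√2|11⟩

H on qubit 0 mixes each pair of kets that differ only in qubit 0: amplitudes (a, b) of (|…0…⟩, |…1…⟩) become ((a + b)/√2, (a − b)/√2). Kets absent from the input have amplitude 0.
(|01⟩, |11⟩): (a, b) = (1, 0) → (1/√2, 1/√2)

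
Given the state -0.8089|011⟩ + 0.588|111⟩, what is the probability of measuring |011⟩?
0.6543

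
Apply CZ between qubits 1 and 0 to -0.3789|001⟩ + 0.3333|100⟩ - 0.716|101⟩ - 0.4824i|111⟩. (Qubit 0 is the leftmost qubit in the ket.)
-0.3789|001⟩ + 0.3333|100⟩ - 0.716|101⟩ + 0.4824i|111⟩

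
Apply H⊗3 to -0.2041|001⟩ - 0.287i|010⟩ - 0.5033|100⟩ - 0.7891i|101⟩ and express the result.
(-0.2501 - 0.3805i)|000⟩ + (-0.1058 + 0.1775i)|001⟩ + (-0.2501 - 0.1775i)|010⟩ + (-0.1058 + 0.3805i)|011⟩ + (0.1058 + 0.1775i)|100⟩ + (0.2501 - 0.3805i)|101⟩ + (0.1058 + 0.3805i)|110⟩ + (0.2501 - 0.1775i)|111⟩

H⊗3 gives amp(|y⟩) = (1/2√2) Σ_x (−1)^(x·y) amp(|x⟩), where x·y is the number of positions in which both x and y have a 1.
|000⟩: (-0.2041 - 0.287i - 0.5033 - 0.7891i)/(2√2) = (-0.2501 - 0.3805i)
|001⟩: (0.2041 - 0.287i - 0.5033 + 0.7891i)/(2√2) = (-0.1058 + 0.1775i)
|010⟩: (-0.2041 + 0.287i - 0.5033 - 0.7891i)/(2√2) = (-0.2501 - 0.1775i)
|011⟩: (0.2041 + 0.287i - 0.5033 + 0.7891i)/(2√2) = (-0.1058 + 0.3805i)
|100⟩: (-0.2041 - 0.287i + 0.5033 + 0.7891i)/(2√2) = (0.1058 + 0.1775i)
|101⟩: (0.2041 - 0.287i + 0.5033 - 0.7891i)/(2√2) = (0.2501 - 0.3805i)
|110⟩: (-0.2041 + 0.287i + 0.5033 + 0.7891i)/(2√2) = (0.1058 + 0.3805i)
|111⟩: (0.2041 + 0.287i + 0.5033 - 0.7891i)/(2√2) = (0.2501 - 0.1775i)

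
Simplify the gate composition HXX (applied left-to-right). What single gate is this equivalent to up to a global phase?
H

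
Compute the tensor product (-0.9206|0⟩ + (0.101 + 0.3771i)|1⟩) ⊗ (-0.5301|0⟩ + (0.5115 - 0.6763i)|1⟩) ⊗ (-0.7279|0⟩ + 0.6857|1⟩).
-0.3552|000⟩ + 0.3346|001⟩ + (0.3428 - 0.4532i)|010⟩ + (-0.3229 + 0.4269i)|011⟩ + (0.03897 + 0.1455i)|100⟩ + (-0.03671 - 0.1371i)|101⟩ + (-0.2232 - 0.09068i)|110⟩ + (0.2103 + 0.08542i)|111⟩

amp(|b₁b₂…⟩) = product of the factor amplitudes for bits b₁, b₂, …; only kets whose every factor amplitude is nonzero survive.
|000⟩: (-0.9206)(-0.5301)(-0.7279) = -0.3552
|001⟩: (-0.9206)(-0.5301)(0.6857) = 0.3346
|010⟩: (-0.9206)(0.5115 - 0.6763i)(-0.7279) = (0.3428 - 0.4532i)
|011⟩: (-0.9206)(0.5115 - 0.6763i)(0.6857) = (-0.3229 + 0.4269i)
|100⟩: (0.101 + 0.3771i)(-0.5301)(-0.7279) = (0.03897 + 0.1455i)
|101⟩: (0.101 + 0.3771i)(-0.5301)(0.6857) = (-0.03671 - 0.1371i)
|110⟩: (0.101 + 0.3771i)(0.5115 - 0.6763i)(-0.7279) = (-0.2232 - 0.09068i)
|111⟩: (0.101 + 0.3771i)(0.5115 - 0.6763i)(0.6857) = (0.2103 + 0.08542i)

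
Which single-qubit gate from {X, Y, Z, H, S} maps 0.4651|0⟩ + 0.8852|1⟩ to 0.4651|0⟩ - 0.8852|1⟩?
Z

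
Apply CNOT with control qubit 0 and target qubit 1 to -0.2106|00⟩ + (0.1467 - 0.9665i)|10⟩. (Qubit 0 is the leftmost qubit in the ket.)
-0.2106|00⟩ + (0.1467 - 0.9665i)|11⟩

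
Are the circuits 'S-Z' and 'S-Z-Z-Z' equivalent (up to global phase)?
Yes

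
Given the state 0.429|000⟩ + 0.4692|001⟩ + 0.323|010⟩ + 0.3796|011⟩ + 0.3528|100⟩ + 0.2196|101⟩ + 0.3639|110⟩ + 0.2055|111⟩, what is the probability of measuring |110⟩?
0.1324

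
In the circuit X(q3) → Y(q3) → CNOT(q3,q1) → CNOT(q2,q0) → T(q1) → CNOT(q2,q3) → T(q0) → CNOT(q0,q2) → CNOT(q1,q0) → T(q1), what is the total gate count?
10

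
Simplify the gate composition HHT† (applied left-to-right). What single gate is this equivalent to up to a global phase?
T†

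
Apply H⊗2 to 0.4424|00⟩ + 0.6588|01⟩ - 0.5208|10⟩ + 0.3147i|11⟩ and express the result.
(0.2902 + 0.1574i)|00⟩ + (-0.3686 - 0.1574i)|01⟩ + (0.811 - 0.1574i)|10⟩ + (0.1522 + 0.1574i)|11⟩

H⊗2 gives amp(|y⟩) = (1/2) Σ_x (−1)^(x·y) amp(|x⟩), where x·y is the number of positions in which both x and y have a 1.
|00⟩: (0.4424 + 0.6588 - 0.5208 + 0.3147i)/2 = (0.2902 + 0.1574i)
|01⟩: (0.4424 - 0.6588 - 0.5208 - 0.3147i)/2 = (-0.3686 - 0.1574i)
|10⟩: (0.4424 + 0.6588 + 0.5208 - 0.3147i)/2 = (0.811 - 0.1574i)
|11⟩: (0.4424 - 0.6588 + 0.5208 + 0.3147i)/2 = (0.1522 + 0.1574i)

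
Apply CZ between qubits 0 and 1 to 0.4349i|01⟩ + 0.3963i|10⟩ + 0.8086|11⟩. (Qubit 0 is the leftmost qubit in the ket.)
0.4349i|01⟩ + 0.3963i|10⟩ - 0.8086|11⟩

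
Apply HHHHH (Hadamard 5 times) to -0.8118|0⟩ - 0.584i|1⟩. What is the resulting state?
(-0.574 - 0.413i)|0⟩ + (-0.574 + 0.413i)|1⟩

H² = I, so H^5 = H: a single Hadamard. With (a, b) = (-0.8118, -0.584i), H gives ((a + b)/√2, (a − b)/√2) = ((-0.574 - 0.413i), (-0.574 + 0.413i)).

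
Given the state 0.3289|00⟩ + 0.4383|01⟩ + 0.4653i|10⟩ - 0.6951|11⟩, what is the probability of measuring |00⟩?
0.1082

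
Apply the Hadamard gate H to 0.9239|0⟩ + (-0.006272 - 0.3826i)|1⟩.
(0.6489 - 0.2705i)|0⟩ + (0.6577 + 0.2705i)|1⟩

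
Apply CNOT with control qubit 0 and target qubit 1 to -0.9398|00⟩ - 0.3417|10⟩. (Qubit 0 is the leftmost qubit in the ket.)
-0.9398|00⟩ - 0.3417|11⟩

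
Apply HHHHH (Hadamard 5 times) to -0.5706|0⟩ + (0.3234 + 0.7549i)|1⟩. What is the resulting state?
(-0.1748 + 0.5338i)|0⟩ + (-0.6322 - 0.5338i)|1⟩

H² = I, so H^5 = H: a single Hadamard. With (a, b) = (-0.5706, (0.3234 + 0.7549i)), H gives ((a + b)/√2, (a − b)/√2) = ((-0.1748 + 0.5338i), (-0.6322 - 0.5338i)).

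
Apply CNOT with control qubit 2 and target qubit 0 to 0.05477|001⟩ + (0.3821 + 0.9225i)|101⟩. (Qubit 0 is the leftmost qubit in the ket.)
(0.3821 + 0.9225i)|001⟩ + 0.05477|101⟩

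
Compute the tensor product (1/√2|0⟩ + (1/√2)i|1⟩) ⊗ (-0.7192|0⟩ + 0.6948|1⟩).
-0.5086|00⟩ + 0.4913|01⟩ - 0.5086i|10⟩ + 0.4913i|11⟩

amp(|b₁b₂…⟩) = product of the factor amplitudes for bits b₁, b₂, …; only kets whose every factor amplitude is nonzero survive.
|00⟩: (1/√2)(-0.7192) = -0.5086
|01⟩: (1/√2)(0.6948) = 0.4913
|10⟩: ((1/√2)i)(-0.7192) = -0.5086i
|11⟩: ((1/√2)i)(0.6948) = 0.4913i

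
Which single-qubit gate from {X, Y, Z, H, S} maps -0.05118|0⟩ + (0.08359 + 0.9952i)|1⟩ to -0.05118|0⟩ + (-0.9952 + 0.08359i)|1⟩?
S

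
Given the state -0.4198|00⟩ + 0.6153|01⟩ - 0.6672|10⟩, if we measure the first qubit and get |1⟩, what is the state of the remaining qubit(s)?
-|0⟩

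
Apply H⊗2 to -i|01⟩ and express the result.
-(1/2)i|00⟩ + (1/2)i|01⟩ - (1/2)i|10⟩ + (1/2)i|11⟩

H⊗2 gives amp(|y⟩) = (1/2) Σ_x (−1)^(x·y) amp(|x⟩), where x·y is the number of positions in which both x and y have a 1.
|00⟩: (-i)/2 = -(1/2)i
|01⟩: (i)/2 = (1/2)i
|10⟩: (-i)/2 = -(1/2)i
|11⟩: (i)/2 = (1/2)i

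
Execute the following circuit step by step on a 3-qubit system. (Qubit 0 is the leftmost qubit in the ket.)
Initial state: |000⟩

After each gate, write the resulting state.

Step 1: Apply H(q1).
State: 1/√2|000⟩ + 1/√2|010⟩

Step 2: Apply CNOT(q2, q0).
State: 1/√2|000⟩ + 1/√2|010⟩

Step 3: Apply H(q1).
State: |000⟩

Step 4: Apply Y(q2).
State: i|001⟩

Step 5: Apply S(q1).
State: i|001⟩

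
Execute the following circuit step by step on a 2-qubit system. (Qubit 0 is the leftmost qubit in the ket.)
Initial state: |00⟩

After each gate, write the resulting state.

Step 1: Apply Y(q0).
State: i|10⟩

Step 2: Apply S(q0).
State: -|10⟩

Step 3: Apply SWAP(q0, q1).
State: -|01⟩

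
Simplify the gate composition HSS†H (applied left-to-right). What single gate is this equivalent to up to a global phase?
I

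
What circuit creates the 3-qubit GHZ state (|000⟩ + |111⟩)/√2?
H(q0) → CNOT(q0,q1) → CNOT(q0,q2)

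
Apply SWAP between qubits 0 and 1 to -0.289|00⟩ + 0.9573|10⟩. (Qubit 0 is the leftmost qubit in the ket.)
-0.289|00⟩ + 0.9573|01⟩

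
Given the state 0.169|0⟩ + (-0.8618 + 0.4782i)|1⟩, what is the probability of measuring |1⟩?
0.9714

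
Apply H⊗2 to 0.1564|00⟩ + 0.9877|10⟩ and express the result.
0.5721|00⟩ + 0.5721|01⟩ - 0.4157|10⟩ - 0.4157|11⟩

H⊗2 gives amp(|y⟩) = (1/2) Σ_x (−1)^(x·y) amp(|x⟩), where x·y is the number of positions in which both x and y have a 1.
|00⟩: (0.1564 + 0.9877)/2 = 0.5721
|01⟩: (0.1564 + 0.9877)/2 = 0.5721
|10⟩: (0.1564 - 0.9877)/2 = -0.4157
|11⟩: (0.1564 - 0.9877)/2 = -0.4157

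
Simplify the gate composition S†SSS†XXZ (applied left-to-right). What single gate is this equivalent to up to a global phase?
Z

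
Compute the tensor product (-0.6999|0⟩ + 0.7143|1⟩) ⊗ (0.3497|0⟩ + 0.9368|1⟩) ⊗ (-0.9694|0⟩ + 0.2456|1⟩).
0.2373|000⟩ - 0.06011|001⟩ + 0.6356|010⟩ - 0.161|011⟩ - 0.2421|100⟩ + 0.06135|101⟩ - 0.6487|110⟩ + 0.1643|111⟩

amp(|b₁b₂…⟩) = product of the factor amplitudes for bits b₁, b₂, …; only kets whose every factor amplitude is nonzero survive.
|000⟩: (-0.6999)(0.3497)(-0.9694) = 0.2373
|001⟩: (-0.6999)(0.3497)(0.2456) = -0.06011
|010⟩: (-0.6999)(0.9368)(-0.9694) = 0.6356
|011⟩: (-0.6999)(0.9368)(0.2456) = -0.161
|100⟩: (0.7143)(0.3497)(-0.9694) = -0.2421
|101⟩: (0.7143)(0.3497)(0.2456) = 0.06135
|110⟩: (0.7143)(0.9368)(-0.9694) = -0.6487
|111⟩: (0.7143)(0.9368)(0.2456) = 0.1643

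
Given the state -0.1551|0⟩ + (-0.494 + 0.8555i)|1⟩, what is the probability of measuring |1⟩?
0.9759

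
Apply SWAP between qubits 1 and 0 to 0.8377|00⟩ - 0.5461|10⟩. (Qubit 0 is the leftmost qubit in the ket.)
0.8377|00⟩ - 0.5461|01⟩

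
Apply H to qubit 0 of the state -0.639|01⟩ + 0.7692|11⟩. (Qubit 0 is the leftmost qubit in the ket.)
0.09207|01⟩ - 0.9957|11⟩

H on qubit 0 mixes each pair of kets that differ only in qubit 0: amplitudes (a, b) of (|…0…⟩, |…1…⟩) become ((a + b)/√2, (a − b)/√2). Kets absent from the input have amplitude 0.
(|01⟩, |11⟩): (a, b) = (-0.639, 0.7692) → (0.09207, -0.9957)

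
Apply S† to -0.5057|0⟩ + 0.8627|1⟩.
-0.5057|0⟩ - 0.8627i|1⟩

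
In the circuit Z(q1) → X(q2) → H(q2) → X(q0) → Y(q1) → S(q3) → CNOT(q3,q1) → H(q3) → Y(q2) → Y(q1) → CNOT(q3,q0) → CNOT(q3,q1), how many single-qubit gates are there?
9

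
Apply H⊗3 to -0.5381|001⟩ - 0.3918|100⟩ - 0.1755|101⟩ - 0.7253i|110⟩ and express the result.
(-0.3908 - 0.2564i)|000⟩ + (0.1138 - 0.2564i)|001⟩ + (-0.3908 + 0.2564i)|010⟩ + (0.1138 + 0.2564i)|011⟩ + (0.01032 + 0.2564i)|100⟩ + (0.2667 + 0.2564i)|101⟩ + (0.01032 - 0.2564i)|110⟩ + (0.2667 - 0.2564i)|111⟩

H⊗3 gives amp(|y⟩) = (1/2√2) Σ_x (−1)^(x·y) amp(|x⟩), where x·y is the number of positions in which both x and y have a 1.
|000⟩: (-0.5381 - 0.3918 - 0.1755 - 0.7253i)/(2√2) = (-0.3908 - 0.2564i)
|001⟩: (0.5381 - 0.3918 + 0.1755 - 0.7253i)/(2√2) = (0.1138 - 0.2564i)
|010⟩: (-0.5381 - 0.3918 - 0.1755 + 0.7253i)/(2√2) = (-0.3908 + 0.2564i)
|011⟩: (0.5381 - 0.3918 + 0.1755 + 0.7253i)/(2√2) = (0.1138 + 0.2564i)
|100⟩: (-0.5381 + 0.3918 + 0.1755 + 0.7253i)/(2√2) = (0.01032 + 0.2564i)
|101⟩: (0.5381 + 0.3918 - 0.1755 + 0.7253i)/(2√2) = (0.2667 + 0.2564i)
|110⟩: (-0.5381 + 0.3918 + 0.1755 - 0.7253i)/(2√2) = (0.01032 - 0.2564i)
|111⟩: (0.5381 + 0.3918 - 0.1755 - 0.7253i)/(2√2) = (0.2667 - 0.2564i)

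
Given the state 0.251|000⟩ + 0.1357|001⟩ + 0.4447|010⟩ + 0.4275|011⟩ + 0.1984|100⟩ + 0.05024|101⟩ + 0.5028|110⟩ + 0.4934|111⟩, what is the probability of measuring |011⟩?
0.1828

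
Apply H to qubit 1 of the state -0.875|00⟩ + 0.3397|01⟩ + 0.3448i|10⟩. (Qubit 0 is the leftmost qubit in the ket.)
-0.3785|00⟩ - 0.8589|01⟩ + 0.2438i|10⟩ + 0.2438i|11⟩

H on qubit 1 mixes each pair of kets that differ only in qubit 1: amplitudes (a, b) of (|…0…⟩, |…1…⟩) become ((a + b)/√2, (a − b)/√2). Kets absent from the input have amplitude 0.
(|00⟩, |01⟩): (a, b) = (-0.875, 0.3397) → (-0.3785, -0.8589)
(|10⟩, |11⟩): (a, b) = (0.3448i, 0) → (0.2438i, 0.2438i)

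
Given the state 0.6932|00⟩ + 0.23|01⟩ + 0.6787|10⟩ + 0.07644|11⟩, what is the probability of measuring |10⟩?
0.4606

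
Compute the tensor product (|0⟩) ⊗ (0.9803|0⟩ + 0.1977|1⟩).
0.9803|00⟩ + 0.1977|01⟩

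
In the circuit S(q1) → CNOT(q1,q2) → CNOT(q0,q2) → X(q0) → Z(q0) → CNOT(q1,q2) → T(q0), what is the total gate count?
7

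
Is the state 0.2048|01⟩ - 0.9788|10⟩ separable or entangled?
Entangled

Writing the state as a|00⟩ + b|01⟩ + c|10⟩ + d|11⟩, it is a product state iff ad − bc = 0.
Here (a, b, c, d) = (0, 0.2048, -0.9788, 0): ad − bc = (0)(0) − (0.2048)(-0.9788) = 0.2005 ≠ 0, so the state is entangled.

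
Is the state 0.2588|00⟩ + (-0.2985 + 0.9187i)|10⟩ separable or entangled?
Separable

Writing the state as a|00⟩ + b|01⟩ + c|10⟩ + d|11⟩, it is a product state iff ad − bc = 0.
Here (a, b, c, d) = (0.2588, 0, (-0.2985 + 0.9187i), 0): ad − bc = (0.2588)(0) − (0)(-0.2985 + 0.9187i) = 0, so the state is separable.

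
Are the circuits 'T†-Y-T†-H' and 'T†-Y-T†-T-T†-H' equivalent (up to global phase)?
Yes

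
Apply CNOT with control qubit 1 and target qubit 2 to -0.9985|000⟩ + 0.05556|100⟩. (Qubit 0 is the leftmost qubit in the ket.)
-0.9985|000⟩ + 0.05556|100⟩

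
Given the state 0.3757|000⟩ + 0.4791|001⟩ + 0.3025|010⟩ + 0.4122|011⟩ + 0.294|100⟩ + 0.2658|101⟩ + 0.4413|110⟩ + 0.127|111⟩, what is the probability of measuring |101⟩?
0.07065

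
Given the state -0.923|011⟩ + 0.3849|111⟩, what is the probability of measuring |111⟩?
0.1481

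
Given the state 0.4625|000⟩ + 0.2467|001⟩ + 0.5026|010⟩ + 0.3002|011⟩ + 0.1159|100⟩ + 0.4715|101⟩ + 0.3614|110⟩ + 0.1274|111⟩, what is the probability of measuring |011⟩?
0.09012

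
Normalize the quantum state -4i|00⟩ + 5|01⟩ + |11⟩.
-0.6172i|00⟩ + 0.7715|01⟩ + 0.1543|11⟩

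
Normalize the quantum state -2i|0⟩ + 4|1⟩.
-(1/√5)i|0⟩ + 0.8944|1⟩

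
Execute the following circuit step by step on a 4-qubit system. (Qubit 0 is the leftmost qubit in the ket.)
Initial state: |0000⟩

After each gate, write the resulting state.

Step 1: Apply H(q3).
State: 1/√2|0000⟩ + 1/√2|0001⟩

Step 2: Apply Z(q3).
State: 1/√2|0000⟩ - 1/√2|0001⟩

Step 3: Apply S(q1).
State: 1/√2|0000⟩ - 1/√2|0001⟩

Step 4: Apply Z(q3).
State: 1/√2|0000⟩ + 1/√2|0001⟩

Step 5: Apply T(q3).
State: 1/√2|0000⟩ + (1/2 + (1/2)i)|0001⟩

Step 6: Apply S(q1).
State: 1/√2|0000⟩ + (1/2 + (1/2)i)|0001⟩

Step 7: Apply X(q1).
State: 1/√2|0100⟩ + (1/2 + (1/2)i)|0101⟩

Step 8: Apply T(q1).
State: (1/2 + (1/2)i)|0100⟩ + (1/√2)i|0101⟩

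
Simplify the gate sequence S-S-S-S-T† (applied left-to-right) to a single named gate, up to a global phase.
T†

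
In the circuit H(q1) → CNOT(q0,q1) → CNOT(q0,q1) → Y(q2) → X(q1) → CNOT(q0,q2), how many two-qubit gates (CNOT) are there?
3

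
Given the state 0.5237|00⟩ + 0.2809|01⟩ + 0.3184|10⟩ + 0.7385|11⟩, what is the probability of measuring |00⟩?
0.2743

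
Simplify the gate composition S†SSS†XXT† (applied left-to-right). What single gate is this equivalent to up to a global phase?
T†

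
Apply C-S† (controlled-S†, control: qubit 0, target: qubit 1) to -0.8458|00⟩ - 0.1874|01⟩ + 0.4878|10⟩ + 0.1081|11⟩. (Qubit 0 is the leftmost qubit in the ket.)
-0.8458|00⟩ - 0.1874|01⟩ + 0.4878|10⟩ - 0.1081i|11⟩

C-S† leaves the control-|0⟩ kets |00⟩, |01⟩ unchanged and applies S† to qubit 1 on the control-|1⟩ pair (|10⟩, |11⟩).
S† = [[1, 0], [0, -i]].
With a = amp(|10⟩) = 0.4878 and b = amp(|11⟩) = 0.1081:
new amp(|10⟩) = (1)·a = 0.4878
new amp(|11⟩) = (-i)·b = -0.1081i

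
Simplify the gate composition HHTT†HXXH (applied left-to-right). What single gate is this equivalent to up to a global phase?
I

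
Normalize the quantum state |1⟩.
|1⟩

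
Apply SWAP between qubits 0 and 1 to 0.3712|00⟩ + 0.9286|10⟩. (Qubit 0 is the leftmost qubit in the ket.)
0.3712|00⟩ + 0.9286|01⟩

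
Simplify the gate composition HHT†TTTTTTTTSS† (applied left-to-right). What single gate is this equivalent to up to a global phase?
T†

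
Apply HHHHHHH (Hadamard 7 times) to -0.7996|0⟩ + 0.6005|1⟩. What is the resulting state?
-0.1408|0⟩ - 0.99|1⟩

H² = I, so H^7 = H: a single Hadamard. With (a, b) = (-0.7996, 0.6005), H gives ((a + b)/√2, (a − b)/√2) = (-0.1408, -0.99).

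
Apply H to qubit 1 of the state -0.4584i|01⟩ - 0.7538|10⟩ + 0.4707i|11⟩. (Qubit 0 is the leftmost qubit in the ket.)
-0.3241i|00⟩ + 0.3241i|01⟩ + (-0.533 + 0.3328i)|10⟩ + (-0.533 - 0.3328i)|11⟩

H on qubit 1 mixes each pair of kets that differ only in qubit 1: amplitudes (a, b) of (|…0…⟩, |…1…⟩) become ((a + b)/√2, (a − b)/√2). Kets absent from the input have amplitude 0.
(|00⟩, |01⟩): (a, b) = (0, -0.4584i) → (-0.3241i, 0.3241i)
(|10⟩, |11⟩): (a, b) = (-0.7538, 0.4707i) → ((-0.533 + 0.3328i), (-0.533 - 0.3328i))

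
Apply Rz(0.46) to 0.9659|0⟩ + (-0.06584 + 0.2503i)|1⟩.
(0.9405 - 0.2202i)|0⟩ + (-0.1212 + 0.2287i)|1⟩

Rz(0.46) = [[e^(−iθ/2), 0], [0, e^(iθ/2)]] with e^(±iθ/2) = cos(θ/2) ± i·sin(θ/2); θ = 0.46, cos(θ/2) ≈ 0.973666, sin(θ/2) ≈ 0.227978.
With a = amp(|0⟩) = 0.9659 and b = amp(|1⟩) = (-0.06584 + 0.2503i):
new amp(|0⟩) = (0.973666 - 0.227978i)·a = (0.9405 - 0.2202i)
new amp(|1⟩) = (0.973666 + 0.227978i)·b = (-0.1212 + 0.2287i)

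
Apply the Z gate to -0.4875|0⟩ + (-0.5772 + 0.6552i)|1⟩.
-0.4875|0⟩ + (0.5772 - 0.6552i)|1⟩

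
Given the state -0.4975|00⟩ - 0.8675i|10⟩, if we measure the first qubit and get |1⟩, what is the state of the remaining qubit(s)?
-i|0⟩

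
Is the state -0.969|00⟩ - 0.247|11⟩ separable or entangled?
Entangled

Writing the state as a|00⟩ + b|01⟩ + c|10⟩ + d|11⟩, it is a product state iff ad − bc = 0.
Here (a, b, c, d) = (-0.969, 0, 0, -0.247): ad − bc = (-0.969)(-0.247) − (0)(0) = 0.2393 ≠ 0, so the state is entangled.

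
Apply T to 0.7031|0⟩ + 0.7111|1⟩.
0.7031|0⟩ + (0.5028 + 0.5028i)|1⟩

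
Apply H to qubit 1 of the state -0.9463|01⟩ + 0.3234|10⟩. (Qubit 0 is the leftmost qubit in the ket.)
-0.6691|00⟩ + 0.6691|01⟩ + 0.2287|10⟩ + 0.2287|11⟩

H on qubit 1 mixes each pair of kets that differ only in qubit 1: amplitudes (a, b) of (|…0…⟩, |…1…⟩) become ((a + b)/√2, (a − b)/√2). Kets absent from the input have amplitude 0.
(|00⟩, |01⟩): (a, b) = (0, -0.9463) → (-0.6691, 0.6691)
(|10⟩, |11⟩): (a, b) = (0.3234, 0) → (0.2287, 0.2287)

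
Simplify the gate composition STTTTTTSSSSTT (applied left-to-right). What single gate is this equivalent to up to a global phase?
S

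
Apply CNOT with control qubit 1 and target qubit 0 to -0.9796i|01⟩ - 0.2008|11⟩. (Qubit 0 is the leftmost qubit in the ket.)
-0.2008|01⟩ - 0.9796i|11⟩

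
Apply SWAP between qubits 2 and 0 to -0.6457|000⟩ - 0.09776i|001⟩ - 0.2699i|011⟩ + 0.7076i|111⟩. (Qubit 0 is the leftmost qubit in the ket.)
-0.6457|000⟩ - 0.09776i|100⟩ - 0.2699i|110⟩ + 0.7076i|111⟩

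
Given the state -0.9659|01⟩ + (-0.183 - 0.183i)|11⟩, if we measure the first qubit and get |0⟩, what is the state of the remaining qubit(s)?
-|1⟩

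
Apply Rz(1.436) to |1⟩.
(0.7531 + 0.6579i)|1⟩

Rz(1.436) = [[e^(−iθ/2), 0], [0, e^(iθ/2)]] with e^(±iθ/2) = cos(θ/2) ± i·sin(θ/2); θ = 1.436, cos(θ/2) ≈ 0.753123, sin(θ/2) ≈ 0.65788.
With a = amp(|0⟩) = 0 and b = amp(|1⟩) = 1:
new amp(|0⟩) = (0.753123 - 0.65788i)·a = 0
new amp(|1⟩) = (0.753123 + 0.65788i)·b = (0.7531 + 0.6579i)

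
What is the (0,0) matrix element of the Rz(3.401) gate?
(-0.1293 - 0.9916i)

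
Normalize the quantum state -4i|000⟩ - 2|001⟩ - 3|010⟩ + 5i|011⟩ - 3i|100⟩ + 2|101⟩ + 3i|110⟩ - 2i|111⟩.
-(1/√5)i|000⟩ - 0.2236|001⟩ - 0.3354|010⟩ + 0.559i|011⟩ - 0.3354i|100⟩ + 0.2236|101⟩ + 0.3354i|110⟩ - 0.2236i|111⟩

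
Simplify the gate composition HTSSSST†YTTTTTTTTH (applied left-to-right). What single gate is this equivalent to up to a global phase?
Y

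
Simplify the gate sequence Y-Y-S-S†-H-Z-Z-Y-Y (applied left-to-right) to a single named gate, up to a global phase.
H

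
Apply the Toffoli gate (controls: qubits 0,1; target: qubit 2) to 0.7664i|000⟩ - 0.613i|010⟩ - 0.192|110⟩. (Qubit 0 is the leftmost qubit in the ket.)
0.7664i|000⟩ - 0.613i|010⟩ - 0.192|111⟩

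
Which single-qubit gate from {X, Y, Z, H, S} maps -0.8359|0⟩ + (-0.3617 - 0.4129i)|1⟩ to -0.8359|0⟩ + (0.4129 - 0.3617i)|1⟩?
S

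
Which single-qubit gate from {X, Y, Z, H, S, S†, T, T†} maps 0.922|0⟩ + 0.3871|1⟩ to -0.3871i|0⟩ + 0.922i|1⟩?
Y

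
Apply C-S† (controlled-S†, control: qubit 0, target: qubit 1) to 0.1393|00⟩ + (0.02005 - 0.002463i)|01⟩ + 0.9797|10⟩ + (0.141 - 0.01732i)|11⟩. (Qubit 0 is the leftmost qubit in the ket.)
0.1393|00⟩ + (0.02005 - 0.002463i)|01⟩ + 0.9797|10⟩ + (-0.01732 - 0.141i)|11⟩

C-S† leaves the control-|0⟩ kets |00⟩, |01⟩ unchanged and applies S† to qubit 1 on the control-|1⟩ pair (|10⟩, |11⟩).
S† = [[1, 0], [0, -i]].
With a = amp(|10⟩) = 0.9797 and b = amp(|11⟩) = (0.141 - 0.01732i):
new amp(|10⟩) = (1)·a = 0.9797
new amp(|11⟩) = (-i)·b = (-0.01732 - 0.141i)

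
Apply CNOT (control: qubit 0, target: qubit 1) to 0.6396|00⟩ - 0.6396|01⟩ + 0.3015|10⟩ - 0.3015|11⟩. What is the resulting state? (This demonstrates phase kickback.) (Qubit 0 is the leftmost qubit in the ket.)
0.6396|00⟩ - 0.6396|01⟩ - 0.3015|10⟩ + 0.3015|11⟩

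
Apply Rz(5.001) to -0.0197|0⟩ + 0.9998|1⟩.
(0.01579 + 0.01178i)|0⟩ + (-0.8013 + 0.598i)|1⟩

Rz(5.001) = [[e^(−iθ/2), 0], [0, e^(iθ/2)]] with e^(±iθ/2) = cos(θ/2) ± i·sin(θ/2); θ = 5.001, cos(θ/2) ≈ -0.801443, sin(θ/2) ≈ 0.598071.
With a = amp(|0⟩) = -0.0197 and b = amp(|1⟩) = 0.9998:
new amp(|0⟩) = (-0.801443 - 0.598071i)·a = (0.01579 + 0.01178i)
new amp(|1⟩) = (-0.801443 + 0.598071i)·b = (-0.8013 + 0.598i)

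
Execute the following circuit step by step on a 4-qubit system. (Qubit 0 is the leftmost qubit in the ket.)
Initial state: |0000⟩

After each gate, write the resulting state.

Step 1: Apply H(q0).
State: 1/√2|0000⟩ + 1/√2|1000⟩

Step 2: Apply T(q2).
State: 1/√2|0000⟩ + 1/√2|1000⟩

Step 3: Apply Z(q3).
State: 1/√2|0000⟩ + 1/√2|1000⟩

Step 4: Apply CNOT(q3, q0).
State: 1/√2|0000⟩ + 1/√2|1000⟩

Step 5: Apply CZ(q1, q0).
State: 1/√2|0000⟩ + 1/√2|1000⟩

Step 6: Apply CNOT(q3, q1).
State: 1/√2|0000⟩ + 1/√2|1000⟩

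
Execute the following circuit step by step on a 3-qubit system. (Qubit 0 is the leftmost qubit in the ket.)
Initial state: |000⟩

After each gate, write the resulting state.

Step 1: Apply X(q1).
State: |010⟩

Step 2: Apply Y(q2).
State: i|011⟩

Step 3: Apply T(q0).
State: i|011⟩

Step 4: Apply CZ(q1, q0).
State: i|011⟩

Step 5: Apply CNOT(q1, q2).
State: i|010⟩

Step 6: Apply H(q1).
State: (1/√2)i|000⟩ - (1/√2)i|010⟩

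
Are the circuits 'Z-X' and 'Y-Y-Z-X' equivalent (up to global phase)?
Yes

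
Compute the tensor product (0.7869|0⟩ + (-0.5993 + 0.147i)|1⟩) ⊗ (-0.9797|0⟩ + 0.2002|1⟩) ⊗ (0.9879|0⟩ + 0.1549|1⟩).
-0.7616|000⟩ - 0.1194|001⟩ + 0.1556|010⟩ + 0.0244|011⟩ + (0.58 - 0.1423i)|100⟩ + (0.09095 - 0.02231i)|101⟩ + (-0.1185 + 0.02907i)|110⟩ + (-0.01858 + 0.004559i)|111⟩

amp(|b₁b₂…⟩) = product of the factor amplitudes for bits b₁, b₂, …; only kets whose every factor amplitude is nonzero survive.
|000⟩: (0.7869)(-0.9797)(0.9879) = -0.7616
|001⟩: (0.7869)(-0.9797)(0.1549) = -0.1194
|010⟩: (0.7869)(0.2002)(0.9879) = 0.1556
|011⟩: (0.7869)(0.2002)(0.1549) = 0.0244
|100⟩: (-0.5993 + 0.147i)(-0.9797)(0.9879) = (0.58 - 0.1423i)
|101⟩: (-0.5993 + 0.147i)(-0.9797)(0.1549) = (0.09095 - 0.02231i)
|110⟩: (-0.5993 + 0.147i)(0.2002)(0.9879) = (-0.1185 + 0.02907i)
|111⟩: (-0.5993 + 0.147i)(0.2002)(0.1549) = (-0.01858 + 0.004559i)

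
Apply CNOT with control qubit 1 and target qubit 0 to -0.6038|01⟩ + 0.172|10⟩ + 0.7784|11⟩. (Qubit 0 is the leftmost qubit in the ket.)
0.7784|01⟩ + 0.172|10⟩ - 0.6038|11⟩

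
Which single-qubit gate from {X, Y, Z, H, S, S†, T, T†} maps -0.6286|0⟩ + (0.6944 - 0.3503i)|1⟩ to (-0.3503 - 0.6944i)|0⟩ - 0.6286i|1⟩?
Y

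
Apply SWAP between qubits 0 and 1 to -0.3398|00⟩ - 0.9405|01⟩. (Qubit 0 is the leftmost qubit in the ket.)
-0.3398|00⟩ - 0.9405|10⟩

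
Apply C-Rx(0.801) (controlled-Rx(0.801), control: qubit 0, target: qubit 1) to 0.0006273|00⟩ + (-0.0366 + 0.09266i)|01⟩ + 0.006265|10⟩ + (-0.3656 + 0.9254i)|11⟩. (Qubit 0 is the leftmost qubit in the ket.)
0.0006273|00⟩ + (-0.0366 + 0.09266i)|01⟩ + (0.3666 + 0.1425i)|10⟩ + (-0.3367 + 0.8497i)|11⟩

C-Rx(0.801) leaves the control-|0⟩ kets |00⟩, |01⟩ unchanged and applies Rx(0.801) to qubit 1 on the control-|1⟩ pair (|10⟩, |11⟩).
Rx(0.801) = [[cos(θ/2), −i·sin(θ/2)], [−i·sin(θ/2), cos(θ/2)]]; θ = 0.801, cos(θ/2) ≈ 0.920866, sin(θ/2) ≈ 0.389879.
With a = amp(|10⟩) = 0.006265 and b = amp(|11⟩) = (-0.3656 + 0.9254i):
new amp(|10⟩) = (0.920866)·a + (-0.389879i)·b = (0.3666 + 0.1425i)
new amp(|11⟩) = (-0.389879i)·a + (0.920866)·b = (-0.3367 + 0.8497i)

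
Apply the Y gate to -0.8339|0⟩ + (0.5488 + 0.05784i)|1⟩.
(0.05784 - 0.5488i)|0⟩ - 0.8339i|1⟩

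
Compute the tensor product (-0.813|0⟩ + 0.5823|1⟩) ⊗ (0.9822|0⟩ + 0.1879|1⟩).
-0.7985|00⟩ - 0.1528|01⟩ + 0.5719|10⟩ + 0.1094|11⟩

amp(|b₁b₂…⟩) = product of the factor amplitudes for bits b₁, b₂, …; only kets whose every factor amplitude is nonzero survive.
|00⟩: (-0.813)(0.9822) = -0.7985
|01⟩: (-0.813)(0.1879) = -0.1528
|10⟩: (0.5823)(0.9822) = 0.5719
|11⟩: (0.5823)(0.1879) = 0.1094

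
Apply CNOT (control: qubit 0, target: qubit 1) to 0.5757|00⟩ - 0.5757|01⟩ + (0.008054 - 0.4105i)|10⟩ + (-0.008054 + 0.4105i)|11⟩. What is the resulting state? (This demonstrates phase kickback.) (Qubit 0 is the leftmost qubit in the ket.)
0.5757|00⟩ - 0.5757|01⟩ + (-0.008054 + 0.4105i)|10⟩ + (0.008054 - 0.4105i)|11⟩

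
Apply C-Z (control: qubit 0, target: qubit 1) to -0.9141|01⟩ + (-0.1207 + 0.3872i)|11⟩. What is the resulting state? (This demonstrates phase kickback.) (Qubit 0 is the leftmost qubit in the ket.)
-0.9141|01⟩ + (0.1207 - 0.3872i)|11⟩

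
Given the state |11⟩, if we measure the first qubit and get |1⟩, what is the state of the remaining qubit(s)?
|1⟩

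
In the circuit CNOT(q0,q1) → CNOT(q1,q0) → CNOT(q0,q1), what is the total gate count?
3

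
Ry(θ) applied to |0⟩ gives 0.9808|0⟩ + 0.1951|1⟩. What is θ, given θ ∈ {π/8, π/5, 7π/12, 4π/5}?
π/8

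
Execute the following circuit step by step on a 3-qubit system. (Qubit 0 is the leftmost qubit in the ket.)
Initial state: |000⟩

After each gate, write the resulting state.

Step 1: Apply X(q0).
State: |100⟩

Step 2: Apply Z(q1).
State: |100⟩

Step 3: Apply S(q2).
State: |100⟩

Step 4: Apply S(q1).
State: |100⟩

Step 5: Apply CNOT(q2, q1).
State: |100⟩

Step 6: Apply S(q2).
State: |100⟩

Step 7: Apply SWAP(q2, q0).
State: |001⟩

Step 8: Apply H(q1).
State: 1/√2|001⟩ + 1/√2|011⟩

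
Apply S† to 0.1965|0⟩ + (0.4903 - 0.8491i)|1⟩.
0.1965|0⟩ + (-0.8491 - 0.4903i)|1⟩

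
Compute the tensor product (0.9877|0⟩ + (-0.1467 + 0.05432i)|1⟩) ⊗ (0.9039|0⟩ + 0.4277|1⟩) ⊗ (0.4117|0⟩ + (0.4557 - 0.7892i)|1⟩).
0.3676|000⟩ + (0.4068 - 0.7046i)|001⟩ + 0.1739|010⟩ + (0.1925 - 0.3334i)|011⟩ + (-0.05459 + 0.02021i)|100⟩ + (-0.02168 + 0.127i)|101⟩ + (-0.02583 + 0.009565i)|110⟩ + (-0.01026 + 0.0601i)|111⟩

amp(|b₁b₂…⟩) = product of the factor amplitudes for bits b₁, b₂, …; only kets whose every factor amplitude is nonzero survive.
|000⟩: (0.9877)(0.9039)(0.4117) = 0.3676
|001⟩: (0.9877)(0.9039)(0.4557 - 0.7892i) = (0.4068 - 0.7046i)
|010⟩: (0.9877)(0.4277)(0.4117) = 0.1739
|011⟩: (0.9877)(0.4277)(0.4557 - 0.7892i) = (0.1925 - 0.3334i)
|100⟩: (-0.1467 + 0.05432i)(0.9039)(0.4117) = (-0.05459 + 0.02021i)
|101⟩: (-0.1467 + 0.05432i)(0.9039)(0.4557 - 0.7892i) = (-0.02168 + 0.127i)
|110⟩: (-0.1467 + 0.05432i)(0.4277)(0.4117) = (-0.02583 + 0.009565i)
|111⟩: (-0.1467 + 0.05432i)(0.4277)(0.4557 - 0.7892i) = (-0.01026 + 0.0601i)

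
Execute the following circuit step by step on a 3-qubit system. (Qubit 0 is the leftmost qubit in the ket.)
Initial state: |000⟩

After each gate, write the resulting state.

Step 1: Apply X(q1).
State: |010⟩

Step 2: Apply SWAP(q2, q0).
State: |010⟩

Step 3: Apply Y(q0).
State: i|110⟩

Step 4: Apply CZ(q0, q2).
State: i|110⟩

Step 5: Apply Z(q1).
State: -i|110⟩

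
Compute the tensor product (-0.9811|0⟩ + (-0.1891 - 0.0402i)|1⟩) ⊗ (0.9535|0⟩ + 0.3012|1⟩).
-0.9355|00⟩ - 0.2955|01⟩ + (-0.1803 - 0.03833i)|10⟩ + (-0.05696 - 0.01211i)|11⟩

amp(|b₁b₂…⟩) = product of the factor amplitudes for bits b₁, b₂, …; only kets whose every factor amplitude is nonzero survive.
|00⟩: (-0.9811)(0.9535) = -0.9355
|01⟩: (-0.9811)(0.3012) = -0.2955
|10⟩: (-0.1891 - 0.0402i)(0.9535) = (-0.1803 - 0.03833i)
|11⟩: (-0.1891 - 0.0402i)(0.3012) = (-0.05696 - 0.01211i)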